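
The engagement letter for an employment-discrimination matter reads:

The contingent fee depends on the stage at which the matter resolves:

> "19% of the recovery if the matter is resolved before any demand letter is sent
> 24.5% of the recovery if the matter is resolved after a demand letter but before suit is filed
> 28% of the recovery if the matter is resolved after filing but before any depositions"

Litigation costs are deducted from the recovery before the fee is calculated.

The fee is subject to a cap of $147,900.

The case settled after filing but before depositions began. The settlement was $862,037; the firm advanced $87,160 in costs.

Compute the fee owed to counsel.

Fee base (net of costs): $862,037 − $87,160 = $774,877
The matter settled after filing but before depositions began, so the 28% rate applies.
$774,877 × 28% = $216,965.56
$216,965.56 exceeds the $147,900 cap, so the fee is capped at $147,900.00.

$147,900.00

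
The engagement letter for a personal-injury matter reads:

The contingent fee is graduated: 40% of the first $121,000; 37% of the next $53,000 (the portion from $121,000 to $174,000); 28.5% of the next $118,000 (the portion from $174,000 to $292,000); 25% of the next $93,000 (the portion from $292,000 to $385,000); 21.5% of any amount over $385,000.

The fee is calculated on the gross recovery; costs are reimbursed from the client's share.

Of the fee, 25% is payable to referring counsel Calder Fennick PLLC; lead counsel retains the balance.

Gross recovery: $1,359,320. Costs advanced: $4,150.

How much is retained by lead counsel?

Fee base is the gross recovery, $1,359,320; costs are reimbursed separately.
First $121,000 at 40% = $48,400.00
Next $53,000 at 37% = $19,610.00
Next $118,000 at 28.5% = $33,630.00
Next $93,000 at 25% = $23,250.00
Remaining $974,320 at 21.5% = $209,478.80
Fee: $48,400.00 + $19,610.00 + $33,630.00 + $23,250.00 + $209,478.80 = $334,368.80
Referral share: 25% of $334,368.80 = $83,592.20; lead counsel retains $334,368.80 − $83,592.20 = $250,776.60.

$250,776.60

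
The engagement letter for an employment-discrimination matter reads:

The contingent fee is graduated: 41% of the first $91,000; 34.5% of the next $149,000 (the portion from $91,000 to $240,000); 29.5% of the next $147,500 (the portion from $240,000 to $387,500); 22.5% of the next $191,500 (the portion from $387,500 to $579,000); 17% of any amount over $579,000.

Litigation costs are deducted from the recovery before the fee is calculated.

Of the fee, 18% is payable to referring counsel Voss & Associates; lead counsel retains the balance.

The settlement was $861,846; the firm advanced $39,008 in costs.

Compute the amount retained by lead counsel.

Fee base (net of costs): $861,846 − $39,008 = $822,838
First $91,000 at 41% = $37,310.00
Next $149,000 at 34.5% = $51,405.00
Next $147,500 at 29.5% = $43,512.50
Next $191,500 at 22.5% = $43,087.50
Remaining $243,838 at 17% = $41,452.46
Fee: $37,310.00 + $51,405.00 + $43,512.50 + $43,087.50 + $41,452.46 = $216,767.46
Referral share: 18% of $216,767.46 = $39,018.14; lead counsel retains $216,767.46 − $39,018.14 = $177,749.32.

$177,749.32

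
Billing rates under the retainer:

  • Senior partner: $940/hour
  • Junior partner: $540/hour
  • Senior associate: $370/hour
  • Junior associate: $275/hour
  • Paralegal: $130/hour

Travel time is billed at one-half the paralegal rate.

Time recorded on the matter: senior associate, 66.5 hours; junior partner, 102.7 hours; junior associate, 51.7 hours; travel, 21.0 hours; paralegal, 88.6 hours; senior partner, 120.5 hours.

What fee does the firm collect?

$220,433.50

Senior partner: 120.5 × $940 = $113,270.00
Junior partner: 102.7 × $540 = $55,458.00
Senior associate: 66.5 × $370 = $24,605.00
Junior associate: 51.7 × $275 = $14,217.50
Paralegal: 88.6 × $130 = $11,518.00
Subtotal: $113,270.00 + $55,458.00 + $24,605.00 + $14,217.50 + $11,518.00 = $219,068.50
Travel: 21.0 × ($130 ÷ 2) = 21.0 × $65.00 = $1,365.00
Total: $219,068.50 + $1,365.00 = $220,433.50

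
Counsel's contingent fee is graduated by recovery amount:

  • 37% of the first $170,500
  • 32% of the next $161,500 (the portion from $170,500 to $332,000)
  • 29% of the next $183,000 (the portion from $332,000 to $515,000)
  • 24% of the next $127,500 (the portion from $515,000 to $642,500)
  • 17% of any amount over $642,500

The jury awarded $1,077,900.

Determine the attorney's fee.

$272,453.00

First $170,500 at 37% = $63,085.00
Next $161,500 at 32% = $51,680.00
Next $183,000 at 29% = $53,070.00
Next $127,500 at 24% = $30,600.00
Remaining $435,400 at 17% = $74,018.00
Fee: $63,085.00 + $51,680.00 + $53,070.00 + $30,600.00 + $74,018.00 = $272,453.00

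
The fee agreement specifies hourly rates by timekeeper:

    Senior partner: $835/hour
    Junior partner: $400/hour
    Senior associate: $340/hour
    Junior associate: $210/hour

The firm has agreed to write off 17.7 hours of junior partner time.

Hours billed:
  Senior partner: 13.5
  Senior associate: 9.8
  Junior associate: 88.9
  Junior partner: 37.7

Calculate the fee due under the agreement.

$41,273.50

Senior partner: 13.5 × $835 = $11,272.50
Junior partner: 37.7 × $400 = $15,080.00
Senior associate: 9.8 × $340 = $3,332.00
Junior associate: 88.9 × $210 = $18,669.00
Subtotal: $48,353.50
Write-off: 17.7 × $400 = $7,080.00
Total: $48,353.50 − $7,080.00 = $41,273.50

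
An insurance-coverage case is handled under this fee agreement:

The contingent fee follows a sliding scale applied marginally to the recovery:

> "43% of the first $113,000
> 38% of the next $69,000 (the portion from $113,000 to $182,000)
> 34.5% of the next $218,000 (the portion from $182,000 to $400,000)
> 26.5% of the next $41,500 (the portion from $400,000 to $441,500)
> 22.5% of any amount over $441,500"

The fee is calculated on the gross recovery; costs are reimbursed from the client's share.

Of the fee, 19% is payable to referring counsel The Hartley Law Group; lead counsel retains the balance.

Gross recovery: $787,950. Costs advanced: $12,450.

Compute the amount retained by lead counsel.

Fee base is the gross recovery, $787,950; costs are reimbursed separately.
First $113,000 at 43% = $48,590.00
Next $69,000 at 38% = $26,220.00
Next $218,000 at 34.5% = $75,210.00
Next $41,500 at 26.5% = $10,997.50
Remaining $346,450 at 22.5% = $77,951.25
Fee: $48,590.00 + $26,220.00 + $75,210.00 + $10,997.50 + $77,951.25 = $238,968.75
Referral share: 19% of $238,968.75 = $45,404.06; lead counsel retains $238,968.75 − $45,404.06 = $193,564.69.

$193,564.69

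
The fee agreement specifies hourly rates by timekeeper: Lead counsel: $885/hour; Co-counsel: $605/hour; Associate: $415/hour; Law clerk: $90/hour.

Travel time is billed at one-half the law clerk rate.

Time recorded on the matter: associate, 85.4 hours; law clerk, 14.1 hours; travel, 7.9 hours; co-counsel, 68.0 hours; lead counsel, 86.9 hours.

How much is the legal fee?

$155,112.00

Lead counsel: 86.9 × $885 = $76,906.50
Co-counsel: 68.0 × $605 = $41,140.00
Associate: 85.4 × $415 = $35,441.00
Law clerk: 14.1 × $90 = $1,269.00
Subtotal: $76,906.50 + $41,140.00 + $35,441.00 + $1,269.00 = $154,756.50
Travel: 7.9 × ($90 ÷ 2) = 7.9 × $45.00 = $355.50
Total: $154,756.50 + $355.50 = $155,112.00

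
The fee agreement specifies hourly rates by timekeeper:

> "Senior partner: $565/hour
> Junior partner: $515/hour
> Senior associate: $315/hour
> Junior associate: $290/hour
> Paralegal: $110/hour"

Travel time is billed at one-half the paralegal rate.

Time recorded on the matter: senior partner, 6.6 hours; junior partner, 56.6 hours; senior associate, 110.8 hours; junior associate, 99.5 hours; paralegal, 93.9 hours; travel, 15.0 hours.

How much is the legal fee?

$107,789.00

Senior partner: 6.6 × $565 = $3,729.00
Junior partner: 56.6 × $515 = $29,149.00
Senior associate: 110.8 × $315 = $34,902.00
Junior associate: 99.5 × $290 = $28,855.00
Paralegal: 93.9 × $110 = $10,329.00
Subtotal: $3,729.00 + $29,149.00 + $34,902.00 + $28,855.00 + $10,329.00 = $106,964.00
Travel: 15.0 × ($110 ÷ 2) = 15.0 × $55.00 = $825.00
Total: $106,964.00 + $825.00 = $107,789.00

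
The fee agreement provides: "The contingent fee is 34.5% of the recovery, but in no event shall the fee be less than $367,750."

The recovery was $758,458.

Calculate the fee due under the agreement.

34.5% of $758,458 = $261,668.01
That is below the $367,750 minimum, so the minimum applies.

$367,750.00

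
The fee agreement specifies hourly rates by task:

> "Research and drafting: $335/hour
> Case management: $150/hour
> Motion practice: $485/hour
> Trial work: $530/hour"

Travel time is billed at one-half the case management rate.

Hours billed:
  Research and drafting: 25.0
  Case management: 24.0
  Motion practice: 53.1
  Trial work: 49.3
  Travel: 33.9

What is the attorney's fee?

Research and drafting: 25.0 × $335 = $8,375.00
Case management: 24.0 × $150 = $3,600.00
Motion practice: 53.1 × $485 = $25,753.50
Trial work: 49.3 × $530 = $26,129.00
Subtotal: $8,375.00 + $3,600.00 + $25,753.50 + $26,129.00 = $63,857.50
Travel: 33.9 × ($150 ÷ 2) = 33.9 × $75.00 = $2,542.50
Total: $63,857.50 + $2,542.50 = $66,400.00

$66,400.00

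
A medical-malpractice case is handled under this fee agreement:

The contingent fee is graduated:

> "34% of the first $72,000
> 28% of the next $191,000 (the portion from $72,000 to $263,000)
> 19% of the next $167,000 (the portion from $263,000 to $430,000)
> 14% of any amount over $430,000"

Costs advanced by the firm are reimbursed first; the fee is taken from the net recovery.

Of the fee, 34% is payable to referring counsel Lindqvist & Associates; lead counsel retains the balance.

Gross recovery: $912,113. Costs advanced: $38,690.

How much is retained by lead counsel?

Fee base (net of costs): $912,113 − $38,690 = $873,423
First $72,000 at 34% = $24,480.00
Next $191,000 at 28% = $53,480.00
Next $167,000 at 19% = $31,730.00
Remaining $443,423 at 14% = $62,079.22
Fee: $24,480.00 + $53,480.00 + $31,730.00 + $62,079.22 = $171,769.22
Referral share: 34% of $171,769.22 = $58,401.53; lead counsel retains $171,769.22 − $58,401.53 = $113,367.69.

$113,367.69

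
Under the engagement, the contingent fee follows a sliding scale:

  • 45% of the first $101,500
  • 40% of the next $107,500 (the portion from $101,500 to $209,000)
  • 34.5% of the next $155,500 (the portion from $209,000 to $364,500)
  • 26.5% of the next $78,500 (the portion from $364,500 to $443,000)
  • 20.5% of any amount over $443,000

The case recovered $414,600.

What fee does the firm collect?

$155,599.00

First $101,500 at 45% = $45,675.00
Next $107,500 at 40% = $43,000.00
Next $155,500 at 34.5% = $53,647.50
Remaining $50,100 at 26.5% = $13,276.50
Fee: $45,675.00 + $43,000.00 + $53,647.50 + $13,276.50 = $155,599.00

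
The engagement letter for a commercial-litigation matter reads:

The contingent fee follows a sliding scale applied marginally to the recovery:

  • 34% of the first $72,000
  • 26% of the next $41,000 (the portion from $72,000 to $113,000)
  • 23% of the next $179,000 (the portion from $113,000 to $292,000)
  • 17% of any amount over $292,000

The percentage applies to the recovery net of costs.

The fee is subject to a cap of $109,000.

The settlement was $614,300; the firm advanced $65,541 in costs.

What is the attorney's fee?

Fee base (net of costs): $614,300 − $65,541 = $548,759
First $72,000 at 34% = $24,480.00
Next $41,000 at 26% = $10,660.00
Next $179,000 at 23% = $41,170.00
Remaining $256,759 at 17% = $43,649.03
Fee: $24,480.00 + $10,660.00 + $41,170.00 + $43,649.03 = $119,959.03
$119,959.03 exceeds the $109,000 cap, so the fee is capped at $109,000.00.

$109,000.00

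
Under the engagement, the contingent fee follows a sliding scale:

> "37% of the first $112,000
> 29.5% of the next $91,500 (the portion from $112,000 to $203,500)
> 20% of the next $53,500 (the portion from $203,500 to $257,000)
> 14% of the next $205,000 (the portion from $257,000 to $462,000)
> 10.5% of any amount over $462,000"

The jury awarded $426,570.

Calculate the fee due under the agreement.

First $112,000 at 37% = $41,440.00
Next $91,500 at 29.5% = $26,992.50
Next $53,500 at 20% = $10,700.00
Remaining $169,570 at 14% = $23,739.80
Fee: $41,440.00 + $26,992.50 + $10,700.00 + $23,739.80 = $102,872.30

$102,872.30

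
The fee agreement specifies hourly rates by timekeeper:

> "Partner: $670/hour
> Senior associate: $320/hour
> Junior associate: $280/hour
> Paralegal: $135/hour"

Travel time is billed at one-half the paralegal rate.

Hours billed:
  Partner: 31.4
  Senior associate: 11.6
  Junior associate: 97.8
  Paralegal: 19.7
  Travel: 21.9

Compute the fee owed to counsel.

$56,271.75

Partner: 31.4 × $670 = $21,038.00
Senior associate: 11.6 × $320 = $3,712.00
Junior associate: 97.8 × $280 = $27,384.00
Paralegal: 19.7 × $135 = $2,659.50
Subtotal: $21,038.00 + $3,712.00 + $27,384.00 + $2,659.50 = $54,793.50
Travel: 21.9 × ($135 ÷ 2) = 21.9 × $67.50 = $1,478.25
Total: $54,793.50 + $1,478.25 = $56,271.75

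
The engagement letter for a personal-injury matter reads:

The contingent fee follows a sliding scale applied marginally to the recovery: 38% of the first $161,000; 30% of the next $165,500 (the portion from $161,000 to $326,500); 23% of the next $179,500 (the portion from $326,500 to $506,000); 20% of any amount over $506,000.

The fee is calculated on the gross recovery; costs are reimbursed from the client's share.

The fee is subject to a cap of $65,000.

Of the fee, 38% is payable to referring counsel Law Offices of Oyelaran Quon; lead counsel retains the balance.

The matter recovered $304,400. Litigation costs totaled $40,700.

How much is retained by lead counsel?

$40,300.00

Fee base is the gross recovery, $304,400; costs are reimbursed separately.
First $161,000 at 38% = $61,180.00
Remaining $143,400 at 30% = $43,020.00
Fee: $61,180.00 + $43,020.00 = $104,200.00
$104,200.00 exceeds the $65,000 cap, so the fee is capped at $65,000.00.
Referral share: 38% of $65,000.00 = $24,700.00; lead counsel retains $65,000.00 − $24,700.00 = $40,300.00.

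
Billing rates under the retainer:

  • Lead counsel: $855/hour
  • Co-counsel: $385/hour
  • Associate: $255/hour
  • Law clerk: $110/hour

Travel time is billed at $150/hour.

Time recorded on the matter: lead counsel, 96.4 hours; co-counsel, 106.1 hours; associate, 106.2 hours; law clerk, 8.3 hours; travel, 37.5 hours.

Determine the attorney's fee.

Lead counsel: 96.4 × $855 = $82,422.00
Co-counsel: 106.1 × $385 = $40,848.50
Associate: 106.2 × $255 = $27,081.00
Law clerk: 8.3 × $110 = $913.00
Subtotal: $82,422.00 + $40,848.50 + $27,081.00 + $913.00 = $151,264.50
Travel: 37.5 × $150 = $5,625.00
Total: $151,264.50 + $5,625.00 = $156,889.50

$156,889.50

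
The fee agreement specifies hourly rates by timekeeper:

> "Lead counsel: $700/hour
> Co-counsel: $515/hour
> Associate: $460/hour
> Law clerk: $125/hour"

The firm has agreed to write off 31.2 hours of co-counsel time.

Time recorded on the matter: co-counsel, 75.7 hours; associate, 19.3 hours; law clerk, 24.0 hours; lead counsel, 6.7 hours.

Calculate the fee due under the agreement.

$39,485.50

Lead counsel: 6.7 × $700 = $4,690.00
Co-counsel: 75.7 × $515 = $38,985.50
Associate: 19.3 × $460 = $8,878.00
Law clerk: 24.0 × $125 = $3,000.00
Subtotal: $55,553.50
Write-off: 31.2 × $515 = $16,068.00
Total: $55,553.50 − $16,068.00 = $39,485.50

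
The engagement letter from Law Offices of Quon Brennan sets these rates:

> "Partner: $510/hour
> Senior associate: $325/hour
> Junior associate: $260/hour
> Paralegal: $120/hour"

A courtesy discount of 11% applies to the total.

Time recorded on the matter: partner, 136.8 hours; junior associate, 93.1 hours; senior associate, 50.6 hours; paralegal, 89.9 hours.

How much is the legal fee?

$107,874.23

Partner: 136.8 × $510 = $69,768.00
Senior associate: 50.6 × $325 = $16,445.00
Junior associate: 93.1 × $260 = $24,206.00
Paralegal: 89.9 × $120 = $10,788.00
Subtotal: $121,207.00
Less 11% discount: −$13,332.77
Total: $121,207.00 − $13,332.77 = $107,874.23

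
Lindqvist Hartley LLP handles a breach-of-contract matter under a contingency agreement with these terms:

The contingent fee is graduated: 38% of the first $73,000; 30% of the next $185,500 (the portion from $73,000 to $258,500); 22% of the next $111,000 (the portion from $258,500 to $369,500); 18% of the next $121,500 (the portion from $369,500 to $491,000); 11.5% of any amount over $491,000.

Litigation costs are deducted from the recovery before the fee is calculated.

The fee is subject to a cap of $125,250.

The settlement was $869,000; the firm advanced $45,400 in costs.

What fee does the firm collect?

$125,250.00

Fee base (net of costs): $869,000 − $45,400 = $823,600
First $73,000 at 38% = $27,740.00
Next $185,500 at 30% = $55,650.00
Next $111,000 at 22% = $24,420.00
Next $121,500 at 18% = $21,870.00
Remaining $332,600 at 11.5% = $38,249.00
Fee: $27,740.00 + $55,650.00 + $24,420.00 + $21,870.00 + $38,249.00 = $167,929.00
$167,929.00 exceeds the $125,250 cap, so the fee is capped at $125,250.00.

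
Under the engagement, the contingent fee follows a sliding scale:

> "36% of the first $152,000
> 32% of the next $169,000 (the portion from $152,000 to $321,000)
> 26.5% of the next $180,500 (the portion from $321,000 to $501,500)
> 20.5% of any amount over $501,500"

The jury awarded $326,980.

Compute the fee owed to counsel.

First $152,000 at 36% = $54,720.00
Next $169,000 at 32% = $54,080.00
Remaining $5,980 at 26.5% = $1,584.70
Fee: $54,720.00 + $54,080.00 + $1,584.70 = $110,384.70

$110,384.70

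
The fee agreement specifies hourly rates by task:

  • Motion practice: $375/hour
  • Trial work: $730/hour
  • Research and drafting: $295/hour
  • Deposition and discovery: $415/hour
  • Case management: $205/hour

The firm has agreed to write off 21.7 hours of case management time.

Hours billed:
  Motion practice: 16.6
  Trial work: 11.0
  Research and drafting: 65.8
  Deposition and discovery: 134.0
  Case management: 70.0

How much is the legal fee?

Motion practice: 16.6 × $375 = $6,225.00
Trial work: 11.0 × $730 = $8,030.00
Research and drafting: 65.8 × $295 = $19,411.00
Deposition and discovery: 134.0 × $415 = $55,610.00
Case management: 70.0 × $205 = $14,350.00
Subtotal: $103,626.00
Write-off: 21.7 × $205 = $4,448.50
Total: $103,626.00 − $4,448.50 = $99,177.50

$99,177.50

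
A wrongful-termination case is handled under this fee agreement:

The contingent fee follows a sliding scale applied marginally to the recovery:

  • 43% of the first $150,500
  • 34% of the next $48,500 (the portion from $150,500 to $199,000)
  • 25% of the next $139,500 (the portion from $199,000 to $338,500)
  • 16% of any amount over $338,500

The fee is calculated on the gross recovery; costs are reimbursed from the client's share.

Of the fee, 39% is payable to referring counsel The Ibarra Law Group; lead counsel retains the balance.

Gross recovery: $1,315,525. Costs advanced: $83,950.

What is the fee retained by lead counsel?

Fee base is the gross recovery, $1,315,525; costs are reimbursed separately.
First $150,500 at 43% = $64,715.00
Next $48,500 at 34% = $16,490.00
Next $139,500 at 25% = $34,875.00
Remaining $977,025 at 16% = $156,324.00
Fee: $64,715.00 + $16,490.00 + $34,875.00 + $156,324.00 = $272,404.00
Referral share: 39% of $272,404.00 = $106,237.56; lead counsel retains $272,404.00 − $106,237.56 = $166,166.44.

$166,166.44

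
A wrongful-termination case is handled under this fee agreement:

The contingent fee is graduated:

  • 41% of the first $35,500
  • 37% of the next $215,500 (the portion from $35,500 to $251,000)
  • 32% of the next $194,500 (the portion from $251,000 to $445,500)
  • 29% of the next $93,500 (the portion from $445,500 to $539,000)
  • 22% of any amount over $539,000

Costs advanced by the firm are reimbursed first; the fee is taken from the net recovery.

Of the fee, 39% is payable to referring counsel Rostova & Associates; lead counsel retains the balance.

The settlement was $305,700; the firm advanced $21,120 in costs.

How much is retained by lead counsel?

Fee base (net of costs): $305,700 − $21,120 = $284,580
First $35,500 at 41% = $14,555.00
Next $215,500 at 37% = $79,735.00
Remaining $33,580 at 32% = $10,745.60
Fee: $14,555.00 + $79,735.00 + $10,745.60 = $105,035.60
Referral share: 39% of $105,035.60 = $40,963.88; lead counsel retains $105,035.60 − $40,963.88 = $64,071.72.

$64,071.72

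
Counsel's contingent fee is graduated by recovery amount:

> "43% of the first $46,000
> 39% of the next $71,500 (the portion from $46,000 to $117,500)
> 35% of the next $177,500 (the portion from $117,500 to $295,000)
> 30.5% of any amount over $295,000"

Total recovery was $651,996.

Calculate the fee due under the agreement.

$218,673.78

First $46,000 at 43% = $19,780.00
Next $71,500 at 39% = $27,885.00
Next $177,500 at 35% = $62,125.00
Remaining $356,996 at 30.5% = $108,883.78
Fee: $19,780.00 + $27,885.00 + $62,125.00 + $108,883.78 = $218,673.78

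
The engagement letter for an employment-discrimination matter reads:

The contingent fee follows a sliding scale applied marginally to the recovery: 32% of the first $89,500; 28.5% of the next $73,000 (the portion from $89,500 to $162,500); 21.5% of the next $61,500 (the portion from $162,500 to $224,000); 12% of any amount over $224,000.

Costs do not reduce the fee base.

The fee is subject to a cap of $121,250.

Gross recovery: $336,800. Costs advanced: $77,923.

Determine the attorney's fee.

$76,203.50

Fee base is the gross recovery, $336,800; costs are reimbursed separately.
First $89,500 at 32% = $28,640.00
Next $73,000 at 28.5% = $20,805.00
Next $61,500 at 21.5% = $13,222.50
Remaining $112,800 at 12% = $13,536.00
Fee: $28,640.00 + $20,805.00 + $13,222.50 + $13,536.00 = $76,203.50
$76,203.50 is under the $121,250 cap.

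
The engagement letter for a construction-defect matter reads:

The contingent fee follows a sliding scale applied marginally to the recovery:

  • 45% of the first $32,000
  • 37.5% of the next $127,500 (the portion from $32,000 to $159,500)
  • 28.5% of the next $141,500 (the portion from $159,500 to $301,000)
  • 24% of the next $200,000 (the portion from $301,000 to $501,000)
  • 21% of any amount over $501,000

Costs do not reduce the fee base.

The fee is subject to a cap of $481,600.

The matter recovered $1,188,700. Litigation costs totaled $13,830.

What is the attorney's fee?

$294,957.00

Fee base is the gross recovery, $1,188,700; costs are reimbursed separately.
First $32,000 at 45% = $14,400.00
Next $127,500 at 37.5% = $47,812.50
Next $141,500 at 28.5% = $40,327.50
Next $200,000 at 24% = $48,000.00
Remaining $687,700 at 21% = $144,417.00
Fee: $14,400.00 + $47,812.50 + $40,327.50 + $48,000.00 + $144,417.00 = $294,957.00
$294,957.00 is under the $481,600 cap.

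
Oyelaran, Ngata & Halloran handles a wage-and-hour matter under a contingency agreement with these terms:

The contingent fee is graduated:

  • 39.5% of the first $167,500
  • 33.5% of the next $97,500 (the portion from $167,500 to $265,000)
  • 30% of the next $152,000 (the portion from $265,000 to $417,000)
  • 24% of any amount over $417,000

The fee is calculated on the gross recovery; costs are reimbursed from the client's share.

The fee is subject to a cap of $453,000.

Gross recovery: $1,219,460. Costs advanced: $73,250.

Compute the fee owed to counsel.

Fee base is the gross recovery, $1,219,460; costs are reimbursed separately.
First $167,500 at 39.5% = $66,162.50
Next $97,500 at 33.5% = $32,662.50
Next $152,000 at 30% = $45,600.00
Remaining $802,460 at 24% = $192,590.40
Fee: $66,162.50 + $32,662.50 + $45,600.00 + $192,590.40 = $337,015.40
$337,015.40 is under the $453,000 cap.

$337,015.40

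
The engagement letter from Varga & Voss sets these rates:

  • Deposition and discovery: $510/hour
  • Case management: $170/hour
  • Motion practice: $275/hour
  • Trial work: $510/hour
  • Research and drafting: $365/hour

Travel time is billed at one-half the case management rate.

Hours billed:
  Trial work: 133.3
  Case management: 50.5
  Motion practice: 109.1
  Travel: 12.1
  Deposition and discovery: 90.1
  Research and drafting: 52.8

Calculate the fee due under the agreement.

Deposition and discovery: 90.1 × $510 = $45,951.00
Case management: 50.5 × $170 = $8,585.00
Motion practice: 109.1 × $275 = $30,002.50
Trial work: 133.3 × $510 = $67,983.00
Research and drafting: 52.8 × $365 = $19,272.00
Subtotal: $45,951.00 + $8,585.00 + $30,002.50 + $67,983.00 + $19,272.00 = $171,793.50
Travel: 12.1 × ($170 ÷ 2) = 12.1 × $85.00 = $1,028.50
Total: $171,793.50 + $1,028.50 = $172,822.00

$172,822.00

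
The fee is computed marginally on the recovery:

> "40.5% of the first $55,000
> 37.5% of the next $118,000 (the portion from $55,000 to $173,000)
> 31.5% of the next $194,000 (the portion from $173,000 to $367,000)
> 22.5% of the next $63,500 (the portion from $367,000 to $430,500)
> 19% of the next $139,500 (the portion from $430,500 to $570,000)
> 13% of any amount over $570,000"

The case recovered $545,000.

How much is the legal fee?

First $55,000 at 40.5% = $22,275.00
Next $118,000 at 37.5% = $44,250.00
Next $194,000 at 31.5% = $61,110.00
Next $63,500 at 22.5% = $14,287.50
Remaining $114,500 at 19% = $21,755.00
Fee: $22,275.00 + $44,250.00 + $61,110.00 + $14,287.50 + $21,755.00 = $163,677.50

$163,677.50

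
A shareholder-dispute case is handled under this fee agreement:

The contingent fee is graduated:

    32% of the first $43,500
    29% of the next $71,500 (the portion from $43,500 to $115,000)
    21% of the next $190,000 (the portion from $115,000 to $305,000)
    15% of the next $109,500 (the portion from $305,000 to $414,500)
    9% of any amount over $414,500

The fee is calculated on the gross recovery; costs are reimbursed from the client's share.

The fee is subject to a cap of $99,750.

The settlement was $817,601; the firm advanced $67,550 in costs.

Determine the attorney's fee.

$99,750.00

Fee base is the gross recovery, $817,601; costs are reimbursed separately.
First $43,500 at 32% = $13,920.00
Next $71,500 at 29% = $20,735.00
Next $190,000 at 21% = $39,900.00
Next $109,500 at 15% = $16,425.00
Remaining $403,101 at 9% = $36,279.09
Fee: $13,920.00 + $20,735.00 + $39,900.00 + $16,425.00 + $36,279.09 = $127,259.09
$127,259.09 exceeds the $99,750 cap, so the fee is capped at $99,750.00.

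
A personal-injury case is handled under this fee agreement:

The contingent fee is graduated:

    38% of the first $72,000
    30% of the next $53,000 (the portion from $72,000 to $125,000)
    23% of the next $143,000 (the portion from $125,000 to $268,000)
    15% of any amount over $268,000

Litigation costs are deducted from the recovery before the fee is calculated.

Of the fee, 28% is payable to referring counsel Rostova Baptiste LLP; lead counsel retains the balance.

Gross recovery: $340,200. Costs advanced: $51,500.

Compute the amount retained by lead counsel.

Fee base (net of costs): $340,200 − $51,500 = $288,700
First $72,000 at 38% = $27,360.00
Next $53,000 at 30% = $15,900.00
Next $143,000 at 23% = $32,890.00
Remaining $20,700 at 15% = $3,105.00
Fee: $27,360.00 + $15,900.00 + $32,890.00 + $3,105.00 = $79,255.00
Referral share: 28% of $79,255.00 = $22,191.40; lead counsel retains $79,255.00 − $22,191.40 = $57,063.60.

$57,063.60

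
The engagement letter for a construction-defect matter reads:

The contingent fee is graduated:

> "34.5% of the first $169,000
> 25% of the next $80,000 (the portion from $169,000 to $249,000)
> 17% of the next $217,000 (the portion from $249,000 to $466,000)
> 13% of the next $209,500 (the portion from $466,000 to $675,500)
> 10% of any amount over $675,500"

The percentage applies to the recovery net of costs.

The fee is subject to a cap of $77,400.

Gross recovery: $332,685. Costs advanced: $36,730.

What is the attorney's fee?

$77,400.00

Fee base (net of costs): $332,685 − $36,730 = $295,955
First $169,000 at 34.5% = $58,305.00
Next $80,000 at 25% = $20,000.00
Remaining $46,955 at 17% = $7,982.35
Fee: $58,305.00 + $20,000.00 + $7,982.35 = $86,287.35
$86,287.35 exceeds the $77,400 cap, so the fee is capped at $77,400.00.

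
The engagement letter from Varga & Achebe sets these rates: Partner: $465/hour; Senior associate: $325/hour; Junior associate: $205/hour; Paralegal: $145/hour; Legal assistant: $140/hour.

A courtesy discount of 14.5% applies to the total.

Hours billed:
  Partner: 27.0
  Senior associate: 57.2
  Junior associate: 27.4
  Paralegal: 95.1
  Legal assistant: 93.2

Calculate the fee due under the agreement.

Partner: 27.0 × $465 = $12,555.00
Senior associate: 57.2 × $325 = $18,590.00
Junior associate: 27.4 × $205 = $5,617.00
Paralegal: 95.1 × $145 = $13,789.50
Legal assistant: 93.2 × $140 = $13,048.00
Subtotal: $63,599.50
Less 14.5% discount: −$9,221.93
Total: $63,599.50 − $9,221.93 = $54,377.57

$54,377.57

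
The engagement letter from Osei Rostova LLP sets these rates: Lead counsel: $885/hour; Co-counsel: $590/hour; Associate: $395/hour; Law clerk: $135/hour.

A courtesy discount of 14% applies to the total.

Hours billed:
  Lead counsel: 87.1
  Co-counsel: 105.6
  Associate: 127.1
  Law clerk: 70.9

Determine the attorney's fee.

Lead counsel: 87.1 × $885 = $77,083.50
Co-counsel: 105.6 × $590 = $62,304.00
Associate: 127.1 × $395 = $50,204.50
Law clerk: 70.9 × $135 = $9,571.50
Subtotal: $199,163.50
Less 14% discount: −$27,882.89
Total: $199,163.50 − $27,882.89 = $171,280.61

$171,280.61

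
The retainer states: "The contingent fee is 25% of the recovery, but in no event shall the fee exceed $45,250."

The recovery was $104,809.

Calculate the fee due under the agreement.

$26,202.25

25% of $104,809 = $26,202.25
That is under the $45,250 cap.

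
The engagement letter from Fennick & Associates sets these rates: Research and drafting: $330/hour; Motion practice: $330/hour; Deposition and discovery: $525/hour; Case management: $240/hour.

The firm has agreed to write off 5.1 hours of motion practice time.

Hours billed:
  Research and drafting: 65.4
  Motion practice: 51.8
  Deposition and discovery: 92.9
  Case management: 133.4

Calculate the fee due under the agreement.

Research and drafting: 65.4 × $330 = $21,582.00
Motion practice: 51.8 × $330 = $17,094.00
Deposition and discovery: 92.9 × $525 = $48,772.50
Case management: 133.4 × $240 = $32,016.00
Subtotal: $119,464.50
Write-off: 5.1 × $330 = $1,683.00
Total: $119,464.50 − $1,683.00 = $117,781.50

$117,781.50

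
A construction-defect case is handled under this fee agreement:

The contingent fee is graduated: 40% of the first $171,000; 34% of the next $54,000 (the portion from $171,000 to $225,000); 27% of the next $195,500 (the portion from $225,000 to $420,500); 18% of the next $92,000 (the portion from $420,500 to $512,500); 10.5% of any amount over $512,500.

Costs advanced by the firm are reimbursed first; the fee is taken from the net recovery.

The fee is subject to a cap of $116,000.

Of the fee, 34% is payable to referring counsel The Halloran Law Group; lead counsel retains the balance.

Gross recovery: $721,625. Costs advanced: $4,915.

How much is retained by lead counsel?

Fee base (net of costs): $721,625 − $4,915 = $716,710
First $171,000 at 40% = $68,400.00
Next $54,000 at 34% = $18,360.00
Next $195,500 at 27% = $52,785.00
Next $92,000 at 18% = $16,560.00
Remaining $204,210 at 10.5% = $21,442.05
Fee: $68,400.00 + $18,360.00 + $52,785.00 + $16,560.00 + $21,442.05 = $177,547.05
$177,547.05 exceeds the $116,000 cap, so the fee is capped at $116,000.00.
Referral share: 34% of $116,000.00 = $39,440.00; lead counsel retains $116,000.00 − $39,440.00 = $76,560.00.

$76,560.00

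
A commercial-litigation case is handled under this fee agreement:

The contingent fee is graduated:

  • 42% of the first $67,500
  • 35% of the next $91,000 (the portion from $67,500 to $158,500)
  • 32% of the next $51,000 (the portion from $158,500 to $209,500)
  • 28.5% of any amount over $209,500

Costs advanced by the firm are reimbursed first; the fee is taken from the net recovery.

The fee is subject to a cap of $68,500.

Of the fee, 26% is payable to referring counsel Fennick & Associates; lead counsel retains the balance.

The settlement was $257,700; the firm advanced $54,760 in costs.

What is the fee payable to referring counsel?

Fee base (net of costs): $257,700 − $54,760 = $202,940
First $67,500 at 42% = $28,350.00
Next $91,000 at 35% = $31,850.00
Remaining $44,440 at 32% = $14,220.80
Fee: $28,350.00 + $31,850.00 + $14,220.80 = $74,420.80
$74,420.80 exceeds the $68,500 cap, so the fee is capped at $68,500.00.
Referral share: 26% of $68,500.00 = $17,810.00; lead counsel retains $68,500.00 − $17,810.00 = $50,690.00.

$17,810.00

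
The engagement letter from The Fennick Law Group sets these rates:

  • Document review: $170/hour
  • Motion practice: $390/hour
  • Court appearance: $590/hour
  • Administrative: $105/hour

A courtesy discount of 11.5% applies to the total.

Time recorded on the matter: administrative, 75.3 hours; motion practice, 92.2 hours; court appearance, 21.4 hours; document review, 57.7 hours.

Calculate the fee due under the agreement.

Document review: 57.7 × $170 = $9,809.00
Motion practice: 92.2 × $390 = $35,958.00
Court appearance: 21.4 × $590 = $12,626.00
Administrative: 75.3 × $105 = $7,906.50
Subtotal: $66,299.50
Less 11.5% discount: −$7,624.44
Total: $66,299.50 − $7,624.44 = $58,675.06

$58,675.06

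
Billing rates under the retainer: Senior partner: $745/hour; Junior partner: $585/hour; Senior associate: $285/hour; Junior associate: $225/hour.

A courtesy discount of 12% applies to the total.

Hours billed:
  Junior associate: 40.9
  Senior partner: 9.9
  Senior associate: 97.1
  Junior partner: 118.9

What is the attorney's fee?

$100,151.04

Senior partner: 9.9 × $745 = $7,375.50
Junior partner: 118.9 × $585 = $69,556.50
Senior associate: 97.1 × $285 = $27,673.50
Junior associate: 40.9 × $225 = $9,202.50
Subtotal: $113,808.00
Less 12% discount: −$13,656.96
Total: $113,808.00 − $13,656.96 = $100,151.04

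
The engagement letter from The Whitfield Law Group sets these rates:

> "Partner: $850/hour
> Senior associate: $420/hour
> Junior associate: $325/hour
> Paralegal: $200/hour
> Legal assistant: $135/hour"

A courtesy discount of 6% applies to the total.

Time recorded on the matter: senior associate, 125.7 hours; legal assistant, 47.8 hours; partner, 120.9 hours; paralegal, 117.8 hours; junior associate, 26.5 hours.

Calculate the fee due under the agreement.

Partner: 120.9 × $850 = $102,765.00
Senior associate: 125.7 × $420 = $52,794.00
Junior associate: 26.5 × $325 = $8,612.50
Paralegal: 117.8 × $200 = $23,560.00
Legal assistant: 47.8 × $135 = $6,453.00
Subtotal: $194,184.50
Less 6% discount: −$11,651.07
Total: $194,184.50 − $11,651.07 = $182,533.43

$182,533.43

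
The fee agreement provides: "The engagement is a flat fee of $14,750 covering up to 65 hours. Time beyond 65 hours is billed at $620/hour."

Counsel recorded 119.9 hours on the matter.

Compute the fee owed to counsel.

$48,788.00

Flat fee: $14,750.00
Excess hours: 119.9 − 65 = 54.9
Overrun: 54.9 × $620 = $34,038.00
Total: $14,750.00 + $34,038.00 = $48,788.00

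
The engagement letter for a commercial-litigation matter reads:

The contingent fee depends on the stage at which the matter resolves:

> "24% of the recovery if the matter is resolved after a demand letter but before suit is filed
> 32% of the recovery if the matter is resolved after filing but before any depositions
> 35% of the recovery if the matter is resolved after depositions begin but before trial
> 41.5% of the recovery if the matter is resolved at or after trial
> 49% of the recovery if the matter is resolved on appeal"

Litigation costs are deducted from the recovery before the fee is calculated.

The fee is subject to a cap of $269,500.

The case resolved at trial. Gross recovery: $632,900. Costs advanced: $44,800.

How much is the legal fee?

$244,061.50

Fee base (net of costs): $632,900 − $44,800 = $588,100
The matter resolved at trial, so the 41.5% rate applies.
$588,100 × 41.5% = $244,061.50
$244,061.50 is under the $269,500 cap.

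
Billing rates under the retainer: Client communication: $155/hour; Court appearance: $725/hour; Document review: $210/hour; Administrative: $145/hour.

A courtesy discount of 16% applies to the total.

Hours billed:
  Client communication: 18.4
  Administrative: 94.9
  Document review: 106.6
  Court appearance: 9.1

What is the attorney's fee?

$38,300.64

Client communication: 18.4 × $155 = $2,852.00
Court appearance: 9.1 × $725 = $6,597.50
Document review: 106.6 × $210 = $22,386.00
Administrative: 94.9 × $145 = $13,760.50
Subtotal: $45,596.00
Less 16% discount: −$7,295.36
Total: $45,596.00 − $7,295.36 = $38,300.64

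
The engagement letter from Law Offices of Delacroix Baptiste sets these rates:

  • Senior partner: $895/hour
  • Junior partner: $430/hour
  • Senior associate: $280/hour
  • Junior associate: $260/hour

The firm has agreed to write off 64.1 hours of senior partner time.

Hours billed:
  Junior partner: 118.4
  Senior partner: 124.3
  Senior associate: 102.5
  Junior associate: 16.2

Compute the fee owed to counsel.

$137,703.00

Senior partner: 124.3 × $895 = $111,248.50
Junior partner: 118.4 × $430 = $50,912.00
Senior associate: 102.5 × $280 = $28,700.00
Junior associate: 16.2 × $260 = $4,212.00
Subtotal: $195,072.50
Write-off: 64.1 × $895 = $57,369.50
Total: $195,072.50 − $57,369.50 = $137,703.00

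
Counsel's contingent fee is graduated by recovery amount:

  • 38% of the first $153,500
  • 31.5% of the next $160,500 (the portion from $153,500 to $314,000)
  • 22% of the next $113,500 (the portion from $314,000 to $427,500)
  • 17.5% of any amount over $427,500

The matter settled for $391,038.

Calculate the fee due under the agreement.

First $153,500 at 38% = $58,330.00
Next $160,500 at 31.5% = $50,557.50
Remaining $77,038 at 22% = $16,948.36
Fee: $58,330.00 + $50,557.50 + $16,948.36 = $125,835.86

$125,835.86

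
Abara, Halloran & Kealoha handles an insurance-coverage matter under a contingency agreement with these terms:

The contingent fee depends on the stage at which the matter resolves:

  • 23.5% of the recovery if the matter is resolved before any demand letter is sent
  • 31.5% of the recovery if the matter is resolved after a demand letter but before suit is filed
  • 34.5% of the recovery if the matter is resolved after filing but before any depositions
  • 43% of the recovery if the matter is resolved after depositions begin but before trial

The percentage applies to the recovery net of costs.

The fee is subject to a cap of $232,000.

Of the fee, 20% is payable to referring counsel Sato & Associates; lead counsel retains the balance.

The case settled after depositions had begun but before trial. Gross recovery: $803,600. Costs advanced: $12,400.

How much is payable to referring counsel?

Fee base (net of costs): $803,600 − $12,400 = $791,200
The matter settled after depositions had begun but before trial, so the 43% rate applies.
$791,200 × 43% = $340,216.00
$340,216.00 exceeds the $232,000 cap, so the fee is capped at $232,000.00.
Referral share: 20% of $232,000.00 = $46,400.00; lead counsel retains $232,000.00 − $46,400.00 = $185,600.00.

$46,400.00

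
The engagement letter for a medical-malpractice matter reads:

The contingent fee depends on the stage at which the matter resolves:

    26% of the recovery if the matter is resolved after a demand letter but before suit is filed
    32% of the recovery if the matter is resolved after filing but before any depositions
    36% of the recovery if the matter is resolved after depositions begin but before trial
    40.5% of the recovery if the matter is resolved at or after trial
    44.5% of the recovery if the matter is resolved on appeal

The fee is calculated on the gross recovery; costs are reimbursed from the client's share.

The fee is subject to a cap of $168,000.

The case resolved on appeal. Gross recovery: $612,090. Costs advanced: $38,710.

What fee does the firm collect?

Fee base is the gross recovery, $612,090; costs are reimbursed separately.
The matter resolved on appeal, so the 44.5% rate applies.
$612,090 × 44.5% = $272,380.05
$272,380.05 exceeds the $168,000 cap, so the fee is capped at $168,000.00.

$168,000.00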